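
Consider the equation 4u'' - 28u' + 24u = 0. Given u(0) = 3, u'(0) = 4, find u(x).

u = exp(6*x)/5 + 14*exp(x)/5

Divide through by 4: u'' - 7u' + 6u = 0.
Characteristic equation r² - 7r + 6 = 0 factors as (r - 1)(r - 6) = 0, so r = 1, 6.
Hence u_h = C1*exp(x) + C2*exp(6*x).
Apply the initial conditions: u(0) = C1 + C2 = 3 and u'(0) = C1 + 6*C2 = 4. Solving gives C1 = 14/5, C2 = 1/5.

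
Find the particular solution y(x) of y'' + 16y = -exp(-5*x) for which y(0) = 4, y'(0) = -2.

Characteristic equation r² + 16 = 0 has discriminant (0)² - 4·(16) = -64 < 0, so r = ± 4i.
Hence y_h = C1*cos(4*x) + C2*sin(4*x).
Try y_p = A*exp(-5*x). Substituting into the equation and dividing by exp(-5*x) gives A = -1/41, so y_p = -exp(-5*x)/41.
General solution: y = -exp(-5*x)/41 + C1*cos(4*x) + C2*sin(4*x).
Apply the initial conditions: y(0) = -1/41 + C1 = 4 and y'(0) = 5/41 + 4*C2 = -2. Solving gives C1 = 165/41, C2 = -87/164.

y = -87*sin(4*x)/164 - exp(-5*x)/41 + 165*cos(4*x)/41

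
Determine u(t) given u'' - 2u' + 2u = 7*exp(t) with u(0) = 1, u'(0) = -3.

Characteristic equation r² - 2r + 2 = 0 has discriminant (-2)² - 4·(2) = -4 < 0, so r = 1 ± i.
Hence u_h = C1*cos(t)*exp(t) + C2*exp(t)*sin(t).
Try u_p = A*exp(t). Substituting into the equation and dividing by exp(t) gives A = 7, so u_p = 7*exp(t).
General solution: u = 7*exp(t) + C1*cos(t)*exp(t) + C2*exp(t)*sin(t).
Apply the initial conditions: u(0) = 7 + C1 = 1 and u'(0) = 7 + C1 + C2 = -3. Solving gives C1 = -6, C2 = -4.

u = 7*exp(t) - 6*cos(t)*exp(t) - 4*exp(t)*sin(t)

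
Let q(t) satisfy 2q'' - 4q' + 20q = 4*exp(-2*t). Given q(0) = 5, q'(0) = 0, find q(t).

Divide through by 2: q'' - 2q' + 10q = 2*exp(-2*t).
Characteristic equation r² - 2r + 10 = 0 has discriminant (-2)² - 4·(10) = -36 < 0, so r = 1 ± 3i.
Hence q_h = C1*cos(3*t)*exp(t) + C2*exp(t)*sin(3*t).
Try q_p = A*exp(-2*t). Substituting into the equation and dividing by exp(-2*t) gives A = 1/9, so q_p = exp(-2*t)/9.
General solution: q = exp(-2*t)/9 + C1*cos(3*t)*exp(t) + C2*exp(t)*sin(3*t).
Apply the initial conditions: q(0) = 1/9 + C1 = 5 and q'(0) = -2/9 + C1 + 3*C2 = 0. Solving gives C1 = 44/9, C2 = -14/9.

q = exp(-2*t)/9 - 14*exp(t)*sin(3*t)/9 + 44*cos(3*t)*exp(t)/9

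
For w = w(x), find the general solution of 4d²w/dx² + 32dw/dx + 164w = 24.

w = 6/41 + C1*cos(5*x)*exp(-4*x) + C2*exp(-4*x)*sin(5*x)

Divide through by 4: w'' + 8w' + 41w = 6.
Characteristic equation r² + 8r + 41 = 0 has discriminant (8)² - 4·(41) = -100 < 0, so r = -4 ± 5i.
Hence w_h = C1*cos(5*x)*exp(-4*x) + C2*exp(-4*x)*sin(5*x).
For the particular solution try w_p = A0. Substituting and matching coefficients of each power of x gives A0 = 6/41, so w_p = 6/41.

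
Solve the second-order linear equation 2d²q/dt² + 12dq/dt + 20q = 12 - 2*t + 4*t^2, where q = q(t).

Divide through by 2: q'' + 6q' + 10q = 6 - t + 2*t^2.
Characteristic equation r² + 6r + 10 = 0 has discriminant (6)² - 4·(10) = -4 < 0, so r = -3 ± i.
Hence q_h = C1*cos(t)*exp(-3*t) + C2*exp(-3*t)*sin(t).
For the particular solution try q_p = A0 + A1*t + A2*t^2. Substituting and matching coefficients of each power of t gives A0 = 191/250, A1 = -17/50, A2 = 1/5, so q_p = 191/250 - 17*t/50 + t^2/5.

q = 191/250 - 17*t/50 + t**2/5 + C1*cos(t)*exp(-3*t) + C2*exp(-3*t)*sin(t)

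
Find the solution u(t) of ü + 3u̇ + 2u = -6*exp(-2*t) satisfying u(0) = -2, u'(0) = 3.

u = -7*exp(-t) + 5*exp(-2*t) + 6*t*exp(-2*t)

Characteristic equation r² + 3r + 2 = 0 factors as (r + 2)(r + 1) = 0, so r = -2, -1.
Hence u_h = C1*exp(-2*t) + C2*exp(-t).
Since exp(-2*t) solves the homogeneous equation (r = -2 is a root of multiplicity 1), multiply the trial by t. Try u_p = A*t*exp(-2*t). Substituting into the equation and dividing by exp(-2*t) gives A = 6, so u_p = 6*t*exp(-2*t).
General solution: u = C1*exp(-2*t) + C2*exp(-t) + 6*t*exp(-2*t).
Apply the initial conditions: u(0) = C1 + C2 = -2 and u'(0) = 6 - C2 - 2*C1 = 3. Solving gives C1 = 5, C2 = -7.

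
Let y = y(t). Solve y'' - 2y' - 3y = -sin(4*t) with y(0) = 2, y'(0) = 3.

y = -8*cos(4*t)/425 + 19*sin(4*t)/425 + 55*exp(-t)/68 + 121*exp(3*t)/100

Characteristic equation r² - 2r - 3 = 0 factors as (r + 1)(r - 3) = 0, so r = -1, 3.
Hence y_h = C1*exp(-t) + C2*exp(3*t).
Try y_p = A*cos(4*t) + B*sin(4*t). Substituting and equating the coefficients of cos(4t) and sin(4t) gives A = -8/425, B = 19/425, so y_p = -8*cos(4*t)/425 + 19*sin(4*t)/425.
General solution: y = -8*cos(4*t)/425 + 19*sin(4*t)/425 + C1*exp(-t) + C2*exp(3*t).
Apply the initial conditions: y(0) = -8/425 + C1 + C2 = 2 and y'(0) = 76/425 - C1 + 3*C2 = 3. Solving gives C1 = 55/68, C2 = 121/100.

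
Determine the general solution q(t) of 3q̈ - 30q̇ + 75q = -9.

Divide through by 3: q'' - 10q' + 25q = -3.
Characteristic equation r² - 10r + 25 = 0 has discriminant (-10)² - 4·(25) = 0, so r = 5 is a repeated root.
Hence q_h = (C1 + C2*t)*exp(5*t).
For the particular solution try q_p = A0. Substituting and matching coefficients of each power of t gives A0 = -3/25, so q_p = -3/25.

q = -3/25 + C1*exp(5*t) + C2*t*exp(5*t)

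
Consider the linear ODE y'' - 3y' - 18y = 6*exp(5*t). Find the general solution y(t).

y = -3*exp(5*t)/4 + C1*exp(6*t) + C2*exp(-3*t)

Characteristic equation r² - 3r - 18 = 0 factors as (r - 6)(r + 3) = 0, so r = 6, -3.
Hence y_h = C1*exp(6*t) + C2*exp(-3*t).
Try y_p = A*exp(5*t). Substituting into the equation and dividing by exp(5*t) gives A = -3/4, so y_p = -3*exp(5*t)/4.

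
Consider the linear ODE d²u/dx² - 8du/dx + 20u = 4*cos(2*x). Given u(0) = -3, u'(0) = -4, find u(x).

u = -sin(2*x)/8 + cos(2*x)/8 - 25*cos(2*x)*exp(4*x)/8 + 35*exp(4*x)*sin(2*x)/8

Characteristic equation r² - 8r + 20 = 0 has discriminant (-8)² - 4·(20) = -16 < 0, so r = 4 ± 2i.
Hence u_h = C1*cos(2*x)*exp(4*x) + C2*exp(4*x)*sin(2*x).
Try u_p = A*cos(2*x) + B*sin(2*x). Substituting and equating the coefficients of cos(2x) and sin(2x) gives A = 1/8, B = -1/8, so u_p = -sin(2*x)/8 + cos(2*x)/8.
General solution: u = -sin(2*x)/8 + cos(2*x)/8 + C1*cos(2*x)*exp(4*x) + C2*exp(4*x)*sin(2*x).
Apply the initial conditions: u(0) = 1/8 + C1 = -3 and u'(0) = -1/4 + 2*C2 + 4*C1 = -4. Solving gives C1 = -25/8, C2 = 35/8.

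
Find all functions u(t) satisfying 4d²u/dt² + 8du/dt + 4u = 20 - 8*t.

u = 9 - 2*t + C1*exp(-t) + C2*t*exp(-t)

Divide through by 4: u'' + 2u' + u = 5 - 2*t.
Characteristic equation r² + 2r + 1 = 0 has discriminant (2)² - 4·(1) = 0, so r = -1 is a repeated root.
Hence u_h = (C1 + C2*t)*exp(-t).
For the particular solution try u_p = A0 + A1*t. Substituting and matching coefficients of each power of t gives A0 = 9, A1 = -2, so u_p = 9 - 2*t.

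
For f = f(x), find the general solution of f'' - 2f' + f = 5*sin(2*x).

Characteristic equation r² - 2r + 1 = 0 has discriminant (-2)² - 4·(1) = 0, so r = 1 is a repeated root.
Hence f_h = (C1 + C2*x)*exp(x).
Try f_p = A*cos(2*x) + B*sin(2*x). Substituting and equating the coefficients of cos(2x) and sin(2x) gives A = 4/5, B = -3/5, so f_p = -3*sin(2*x)/5 + 4*cos(2*x)/5.

f = -3*sin(2*x)/5 + 4*cos(2*x)/5 + C1*exp(x) + C2*x*exp(x)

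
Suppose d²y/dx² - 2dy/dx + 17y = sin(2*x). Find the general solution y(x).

y = 4*cos(2*x)/185 + 13*sin(2*x)/185 + C1*cos(4*x)*exp(x) + C2*exp(x)*sin(4*x)

Characteristic equation r² - 2r + 17 = 0 has discriminant (-2)² - 4·(17) = -64 < 0, so r = 1 ± 4i.
Hence y_h = C1*cos(4*x)*exp(x) + C2*exp(x)*sin(4*x).
Try y_p = A*cos(2*x) + B*sin(2*x). Substituting and equating the coefficients of cos(2x) and sin(2x) gives A = 4/185, B = 13/185, so y_p = 4*cos(2*x)/185 + 13*sin(2*x)/185.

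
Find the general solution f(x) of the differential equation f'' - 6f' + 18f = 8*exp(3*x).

f = 8*exp(3*x)/9 + C1*cos(3*x)*exp(3*x) + C2*exp(3*x)*sin(3*x)

Characteristic equation r² - 6r + 18 = 0 has discriminant (-6)² - 4·(18) = -36 < 0, so r = 3 ± 3i.
Hence f_h = C1*cos(3*x)*exp(3*x) + C2*exp(3*x)*sin(3*x).
Try f_p = A*exp(3*x). Substituting into the equation and dividing by exp(3*x) gives A = 8/9, so f_p = 8*exp(3*x)/9.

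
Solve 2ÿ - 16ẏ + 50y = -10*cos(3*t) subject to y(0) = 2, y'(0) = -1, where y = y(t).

y = -5*cos(3*t)/52 + 15*sin(3*t)/104 - 1021*exp(4*t)*sin(3*t)/312 + 109*cos(3*t)*exp(4*t)/52

Divide through by 2: y'' - 8y' + 25y = -5*cos(3*t).
Characteristic equation r² - 8r + 25 = 0 has discriminant (-8)² - 4·(25) = -36 < 0, so r = 4 ± 3i.
Hence y_h = C1*cos(3*t)*exp(4*t) + C2*exp(4*t)*sin(3*t).
Try y_p = A*cos(3*t) + B*sin(3*t). Substituting and equating the coefficients of cos(3t) and sin(3t) gives A = -5/52, B = 15/104, so y_p = -5*cos(3*t)/52 + 15*sin(3*t)/104.
General solution: y = -5*cos(3*t)/52 + 15*sin(3*t)/104 + C1*cos(3*t)*exp(4*t) + C2*exp(4*t)*sin(3*t).
Apply the initial conditions: y(0) = -5/52 + C1 = 2 and y'(0) = 45/104 + 3*C2 + 4*C1 = -1. Solving gives C1 = 109/52, C2 = -1021/312.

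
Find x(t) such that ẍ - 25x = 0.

x = C1*exp(5*t) + C2*exp(-5*t)

Characteristic equation r² - 25 = 0 factors as (r - 5)(r + 5) = 0, so r = 5, -5.
Hence x_h = C1*exp(5*t) + C2*exp(-5*t).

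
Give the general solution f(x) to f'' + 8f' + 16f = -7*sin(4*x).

f = 7*cos(4*x)/32 + C1*exp(-4*x) + C2*x*exp(-4*x)

Characteristic equation r² + 8r + 16 = 0 has discriminant (8)² - 4·(16) = 0, so r = -4 is a repeated root.
Hence f_h = (C1 + C2*x)*exp(-4*x).
Try f_p = A*cos(4*x) + B*sin(4*x). Substituting and equating the coefficients of cos(4x) and sin(4x) gives A = 7/32, B = 0, so f_p = 7*cos(4*x)/32.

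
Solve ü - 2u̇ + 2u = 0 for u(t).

u = C1*cos(t)*exp(t) + C2*exp(t)*sin(t)

Characteristic equation r² - 2r + 2 = 0 has discriminant (-2)² - 4·(2) = -4 < 0, so r = 1 ± i.
Hence u_h = C1*cos(t)*exp(t) + C2*exp(t)*sin(t).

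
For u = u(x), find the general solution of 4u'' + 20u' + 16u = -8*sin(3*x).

u = sin(3*x)/25 + 3*cos(3*x)/25 + C1*exp(-x) + C2*exp(-4*x)

Divide through by 4: u'' + 5u' + 4u = -2*sin(3*x).
Characteristic equation r² + 5r + 4 = 0 factors as (r + 1)(r + 4) = 0, so r = -1, -4.
Hence u_h = C1*exp(-x) + C2*exp(-4*x).
Try u_p = A*cos(3*x) + B*sin(3*x). Substituting and equating the coefficients of cos(3x) and sin(3x) gives A = 3/25, B = 1/25, so u_p = sin(3*x)/25 + 3*cos(3*x)/25.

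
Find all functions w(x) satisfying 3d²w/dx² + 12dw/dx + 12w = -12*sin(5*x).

Divide through by 3: w'' + 4w' + 4w = -4*sin(5*x).
Characteristic equation r² + 4r + 4 = 0 has discriminant (4)² - 4·(4) = 0, so r = -2 is a repeated root.
Hence w_h = (C1 + C2*x)*exp(-2*x).
Try w_p = A*cos(5*x) + B*sin(5*x). Substituting and equating the coefficients of cos(5x) and sin(5x) gives A = 80/841, B = 84/841, so w_p = 80*cos(5*x)/841 + 84*sin(5*x)/841.

w = 80*cos(5*x)/841 + 84*sin(5*x)/841 + C1*exp(-2*x) + C2*x*exp(-2*x)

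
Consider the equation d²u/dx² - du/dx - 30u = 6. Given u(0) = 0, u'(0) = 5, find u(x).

u = -1/5 - 19*exp(-5*x)/55 + 6*exp(6*x)/11

Characteristic equation r² - r - 30 = 0 factors as (r - 6)(r + 5) = 0, so r = 6, -5.
Hence u_h = C1*exp(6*x) + C2*exp(-5*x).
For the particular solution try u_p = A0. Substituting and matching coefficients of each power of x gives A0 = -1/5, so u_p = -1/5.
General solution: u = -1/5 + C1*exp(6*x) + C2*exp(-5*x).
Apply the initial conditions: u(0) = -1/5 + C1 + C2 = 0 and u'(0) = -5*C2 + 6*C1 = 5. Solving gives C1 = 6/11, C2 = -19/55.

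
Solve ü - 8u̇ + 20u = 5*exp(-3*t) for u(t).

u = 5*exp(-3*t)/53 + C1*cos(2*t)*exp(4*t) + C2*exp(4*t)*sin(2*t)

Characteristic equation r² - 8r + 20 = 0 has discriminant (-8)² - 4·(20) = -16 < 0, so r = 4 ± 2i.
Hence u_h = C1*cos(2*t)*exp(4*t) + C2*exp(4*t)*sin(2*t).
Try u_p = A*exp(-3*t). Substituting into the equation and dividing by exp(-3*t) gives A = 5/53, so u_p = 5*exp(-3*t)/53.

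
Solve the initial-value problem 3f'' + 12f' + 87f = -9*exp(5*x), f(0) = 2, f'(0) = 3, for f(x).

Divide through by 3: f'' + 4f' + 29f = -3*exp(5*x).
Characteristic equation r² + 4r + 29 = 0 has discriminant (4)² - 4·(29) = -100 < 0, so r = -2 ± 5i.
Hence f_h = C1*cos(5*x)*exp(-2*x) + C2*exp(-2*x)*sin(5*x).
Try f_p = A*exp(5*x). Substituting into the equation and dividing by exp(5*x) gives A = -3/74, so f_p = -3*exp(5*x)/74.
General solution: f = -3*exp(5*x)/74 + C1*cos(5*x)*exp(-2*x) + C2*exp(-2*x)*sin(5*x).
Apply the initial conditions: f(0) = -3/74 + C1 = 2 and f'(0) = -15/74 - 2*C1 + 5*C2 = 3. Solving gives C1 = 151/74, C2 = 539/370.

f = -3*exp(5*x)/74 + 151*cos(5*x)*exp(-2*x)/74 + 539*exp(-2*x)*sin(5*x)/370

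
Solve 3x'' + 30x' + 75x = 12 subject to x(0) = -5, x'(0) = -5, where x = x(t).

Divide through by 3: x'' + 10x' + 25x = 4.
Characteristic equation r² + 10r + 25 = 0 has discriminant (10)² - 4·(25) = 0, so r = -5 is a repeated root.
Hence x_h = (C1 + C2*t)*exp(-5*t).
For the particular solution try x_p = A0. Substituting and matching coefficients of each power of t gives A0 = 4/25, so x_p = 4/25.
General solution: x = 4/25 + C1*exp(-5*t) + C2*t*exp(-5*t).
Apply the initial conditions: x(0) = 4/25 + C1 = -5 and x'(0) = C2 - 5*C1 = -5. Solving gives C1 = -129/25, C2 = -154/5.

x = 4/25 - 129*exp(-5*t)/25 - 154*t*exp(-5*t)/5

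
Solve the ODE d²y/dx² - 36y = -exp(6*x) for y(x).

Characteristic equation r² - 36 = 0 factors as (r + 6)(r - 6) = 0, so r = -6, 6.
Hence y_h = C1*exp(-6*x) + C2*exp(6*x).
Since exp(6*x) solves the homogeneous equation (r = 6 is a root of multiplicity 1), multiply the trial by x. Try y_p = A*x*exp(6*x). Substituting into the equation and dividing by exp(6*x) gives A = -1/12, so y_p = -x*exp(6*x)/12.

y = C1*exp(-6*x) + C2*exp(6*x) - x*exp(6*x)/12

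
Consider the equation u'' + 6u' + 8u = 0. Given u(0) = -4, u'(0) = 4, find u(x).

u = -6*exp(-2*x) + 2*exp(-4*x)

Characteristic equation r² + 6r + 8 = 0 factors as (r + 2)(r + 4) = 0, so r = -2, -4.
Hence u_h = C1*exp(-2*x) + C2*exp(-4*x).
Apply the initial conditions: u(0) = C1 + C2 = -4 and u'(0) = -4*C2 - 2*C1 = 4. Solving gives C1 = -6, C2 = 2.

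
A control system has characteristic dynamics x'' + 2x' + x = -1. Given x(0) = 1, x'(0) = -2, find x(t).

x = -1 + 2*exp(-t)

Characteristic equation r² + 2r + 1 = 0 has discriminant (2)² - 4·(1) = 0, so r = -1 is a repeated root.
Hence x_h = (C1 + C2*t)*exp(-t).
For the particular solution try x_p = A0. Substituting and matching coefficients of each power of t gives A0 = -1, so x_p = -1.
General solution: x = -1 + C1*exp(-t) + C2*t*exp(-t).
Apply the initial conditions: x(0) = -1 + C1 = 1 and x'(0) = C2 - C1 = -2. Solving gives C1 = 2, C2 = 0.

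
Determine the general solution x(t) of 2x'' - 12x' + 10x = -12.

x = -6/5 + C1*exp(5*t) + C2*exp(t)

Divide through by 2: x'' - 6x' + 5x = -6.
Characteristic equation r² - 6r + 5 = 0 factors as (r - 5)(r - 1) = 0, so r = 5, 1.
Hence x_h = C1*exp(5*t) + C2*exp(t).
For the particular solution try x_p = A0. Substituting and matching coefficients of each power of t gives A0 = -6/5, so x_p = -6/5.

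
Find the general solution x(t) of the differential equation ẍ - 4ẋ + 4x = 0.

x = C1*exp(2*t) + C2*t*exp(2*t)

Characteristic equation r² - 4r + 4 = 0 has discriminant (-4)² - 4·(4) = 0, so r = 2 is a repeated root.
Hence x_h = (C1 + C2*t)*exp(2*t).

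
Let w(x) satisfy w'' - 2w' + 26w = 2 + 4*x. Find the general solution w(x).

Characteristic equation r² - 2r + 26 = 0 has discriminant (-2)² - 4·(26) = -100 < 0, so r = 1 ± 5i.
Hence w_h = C1*cos(5*x)*exp(x) + C2*exp(x)*sin(5*x).
For the particular solution try w_p = A0 + A1*x. Substituting and matching coefficients of each power of x gives A0 = 15/169, A1 = 2/13, so w_p = 15/169 + 2*x/13.

w = 15/169 + 2*x/13 + C1*cos(5*x)*exp(x) + C2*exp(x)*sin(5*x)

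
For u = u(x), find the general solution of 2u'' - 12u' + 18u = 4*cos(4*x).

Divide through by 2: u'' - 6u' + 9u = 2*cos(4*x).
Characteristic equation r² - 6r + 9 = 0 has discriminant (-6)² - 4·(9) = 0, so r = 3 is a repeated root.
Hence u_h = (C1 + C2*x)*exp(3*x).
Try u_p = A*cos(4*x) + B*sin(4*x). Substituting and equating the coefficients of cos(4x) and sin(4x) gives A = -14/625, B = -48/625, so u_p = -48*sin(4*x)/625 - 14*cos(4*x)/625.

u = -48*sin(4*x)/625 - 14*cos(4*x)/625 + C1*exp(3*x) + C2*x*exp(3*x)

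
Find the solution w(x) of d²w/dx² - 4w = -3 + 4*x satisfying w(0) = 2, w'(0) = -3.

w = 3/4 - x + exp(2*x)/8 + 9*exp(-2*x)/8

Characteristic equation r² - 4 = 0 factors as (r + 2)(r - 2) = 0, so r = -2, 2.
Hence w_h = C1*exp(-2*x) + C2*exp(2*x).
For the particular solution try w_p = A0 + A1*x. Substituting and matching coefficients of each power of x gives A0 = 3/4, A1 = -1, so w_p = 3/4 - x.
General solution: w = 3/4 - x + C1*exp(-2*x) + C2*exp(2*x).
Apply the initial conditions: w(0) = 3/4 + C1 + C2 = 2 and w'(0) = -1 - 2*C1 + 2*C2 = -3. Solving gives C1 = 9/8, C2 = 1/8.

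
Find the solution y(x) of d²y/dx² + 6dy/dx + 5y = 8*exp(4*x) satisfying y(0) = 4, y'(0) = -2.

y = -5*exp(-5*x)/18 + 8*exp(4*x)/45 + 41*exp(-x)/10

Characteristic equation r² + 6r + 5 = 0 factors as (r + 1)(r + 5) = 0, so r = -1, -5.
Hence y_h = C1*exp(-x) + C2*exp(-5*x).
Try y_p = A*exp(4*x). Substituting into the equation and dividing by exp(4*x) gives A = 8/45, so y_p = 8*exp(4*x)/45.
General solution: y = 8*exp(4*x)/45 + C1*exp(-x) + C2*exp(-5*x).
Apply the initial conditions: y(0) = 8/45 + C1 + C2 = 4 and y'(0) = 32/45 - C1 - 5*C2 = -2. Solving gives C1 = 41/10, C2 = -5/18.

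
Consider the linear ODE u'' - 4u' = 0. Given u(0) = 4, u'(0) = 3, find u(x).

Characteristic equation r² - 4r = 0 factors as (r - 4)r = 0, so r = 4, 0.
Hence u_h = C1*exp(4*x) + C2.
Apply the initial conditions: u(0) = C1 + C2 = 4 and u'(0) = 4*C1 = 3. Solving gives C1 = 3/4, C2 = 13/4.

u = 13/4 + 3*exp(4*x)/4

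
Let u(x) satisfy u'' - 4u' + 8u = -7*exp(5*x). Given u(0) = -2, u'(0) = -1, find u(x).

Characteristic equation r² - 4r + 8 = 0 has discriminant (-4)² - 4·(8) = -16 < 0, so r = 2 ± 2i.
Hence u_h = C1*cos(2*x)*exp(2*x) + C2*exp(2*x)*sin(2*x).
Try u_p = A*exp(5*x). Substituting into the equation and dividing by exp(5*x) gives A = -7/13, so u_p = -7*exp(5*x)/13.
General solution: u = -7*exp(5*x)/13 + C1*cos(2*x)*exp(2*x) + C2*exp(2*x)*sin(2*x).
Apply the initial conditions: u(0) = -7/13 + C1 = -2 and u'(0) = -35/13 + 2*C1 + 2*C2 = -1. Solving gives C1 = -19/13, C2 = 30/13.

u = -7*exp(5*x)/13 - 19*cos(2*x)*exp(2*x)/13 + 30*exp(2*x)*sin(2*x)/13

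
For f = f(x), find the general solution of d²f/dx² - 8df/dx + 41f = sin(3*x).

f = sin(3*x)/50 + 3*cos(3*x)/200 + C1*cos(5*x)*exp(4*x) + C2*exp(4*x)*sin(5*x)

Characteristic equation r² - 8r + 41 = 0 has discriminant (-8)² - 4·(41) = -100 < 0, so r = 4 ± 5i.
Hence f_h = C1*cos(5*x)*exp(4*x) + C2*exp(4*x)*sin(5*x).
Try f_p = A*cos(3*x) + B*sin(3*x). Substituting and equating the coefficients of cos(3x) and sin(3x) gives A = 3/200, B = 1/50, so f_p = sin(3*x)/50 + 3*cos(3*x)/200.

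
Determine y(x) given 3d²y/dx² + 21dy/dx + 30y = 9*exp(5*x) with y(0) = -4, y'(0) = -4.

Divide through by 3: y'' + 7y' + 10y = 3*exp(5*x).
Characteristic equation r² + 7r + 10 = 0 factors as (r + 2)(r + 5) = 0, so r = -2, -5.
Hence y_h = C1*exp(-2*x) + C2*exp(-5*x).
Try y_p = A*exp(5*x). Substituting into the equation and dividing by exp(5*x) gives A = 3/70, so y_p = 3*exp(5*x)/70.
General solution: y = 3*exp(5*x)/70 + C1*exp(-2*x) + C2*exp(-5*x).
Apply the initial conditions: y(0) = 3/70 + C1 + C2 = -4 and y'(0) = 3/14 - 5*C2 - 2*C1 = -4. Solving gives C1 = -57/7, C2 = 41/10.

y = -57*exp(-2*x)/7 + 3*exp(5*x)/70 + 41*exp(-5*x)/10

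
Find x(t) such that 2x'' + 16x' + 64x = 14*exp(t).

x = 7*exp(t)/41 + C1*cos(4*t)*exp(-4*t) + C2*exp(-4*t)*sin(4*t)

Divide through by 2: x'' + 8x' + 32x = 7*exp(t).
Characteristic equation r² + 8r + 32 = 0 has discriminant (8)² - 4·(32) = -64 < 0, so r = -4 ± 4i.
Hence x_h = C1*cos(4*t)*exp(-4*t) + C2*exp(-4*t)*sin(4*t).
Try x_p = A*exp(t). Substituting into the equation and dividing by exp(t) gives A = 7/41, so x_p = 7*exp(t)/41.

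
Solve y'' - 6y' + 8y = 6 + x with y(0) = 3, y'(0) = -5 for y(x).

Characteristic equation r² - 6r + 8 = 0 factors as (r - 2)(r - 4) = 0, so r = 2, 4.
Hence y_h = C1*exp(2*x) + C2*exp(4*x).
For the particular solution try y_p = A0 + A1*x. Substituting and matching coefficients of each power of x gives A0 = 27/32, A1 = 1/8, so y_p = 27/32 + x/8.
General solution: y = 27/32 + x/8 + C1*exp(2*x) + C2*exp(4*x).
Apply the initial conditions: y(0) = 27/32 + C1 + C2 = 3 and y'(0) = 1/8 + 2*C1 + 4*C2 = -5. Solving gives C1 = 55/8, C2 = -151/32.

y = 27/32 - 151*exp(4*x)/32 + x/8 + 55*exp(2*x)/8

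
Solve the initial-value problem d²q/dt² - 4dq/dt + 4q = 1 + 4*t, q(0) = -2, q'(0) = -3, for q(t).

q = 5/4 + t - 13*exp(2*t)/4 + 5*t*exp(2*t)/2

Characteristic equation r² - 4r + 4 = 0 has discriminant (-4)² - 4·(4) = 0, so r = 2 is a repeated root.
Hence q_h = (C1 + C2*t)*exp(2*t).
For the particular solution try q_p = A0 + A1*t. Substituting and matching coefficients of each power of t gives A0 = 5/4, A1 = 1, so q_p = 5/4 + t.
General solution: q = 5/4 + t + C1*exp(2*t) + C2*t*exp(2*t).
Apply the initial conditions: q(0) = 5/4 + C1 = -2 and q'(0) = 1 + C2 + 2*C1 = -3. Solving gives C1 = -13/4, C2 = 5/2.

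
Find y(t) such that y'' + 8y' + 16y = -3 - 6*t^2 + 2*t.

Characteristic equation r² + 8r + 16 = 0 has discriminant (8)² - 4·(16) = 0, so r = -4 is a repeated root.
Hence y_h = (C1 + C2*t)*exp(-4*t).
For the particular solution try y_p = A0 + A1*t + A2*t^2. Substituting and matching coefficients of each power of t gives A0 = -25/64, A1 = 1/2, A2 = -3/8, so y_p = -25/64 + t/2 - 3*t^2/8.

y = -25/64 + t/2 - 3*t**2/8 + C1*exp(-4*t) + C2*t*exp(-4*t)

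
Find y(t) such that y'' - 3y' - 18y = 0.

Characteristic equation r² - 3r - 18 = 0 factors as (r - 6)(r + 3) = 0, so r = 6, -3.
Hence y_h = C1*exp(6*t) + C2*exp(-3*t).

y = C1*exp(6*t) + C2*exp(-3*t)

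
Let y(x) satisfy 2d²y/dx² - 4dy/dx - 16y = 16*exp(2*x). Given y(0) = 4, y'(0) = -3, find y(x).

y = -exp(2*x) + 3*exp(4*x)/2 + 7*exp(-2*x)/2

Divide through by 2: y'' - 2y' - 8y = 8*exp(2*x).
Characteristic equation r² - 2r - 8 = 0 factors as (r - 4)(r + 2) = 0, so r = 4, -2.
Hence y_h = C1*exp(4*x) + C2*exp(-2*x).
Try y_p = A*exp(2*x). Substituting into the equation and dividing by exp(2*x) gives A = -1, so y_p = -exp(2*x).
General solution: y = -exp(2*x) + C1*exp(4*x) + C2*exp(-2*x).
Apply the initial conditions: y(0) = -1 + C1 + C2 = 4 and y'(0) = -2 - 2*C2 + 4*C1 = -3. Solving gives C1 = 3/2, C2 = 7/2.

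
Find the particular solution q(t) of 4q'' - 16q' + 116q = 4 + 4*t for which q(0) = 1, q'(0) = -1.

Divide through by 4: q'' - 4q' + 29q = 1 + t.
Characteristic equation r² - 4r + 29 = 0 has discriminant (-4)² - 4·(29) = -100 < 0, so r = 2 ± 5i.
Hence q_h = C1*cos(5*t)*exp(2*t) + C2*exp(2*t)*sin(5*t).
For the particular solution try q_p = A0 + A1*t. Substituting and matching coefficients of each power of t gives A0 = 33/841, A1 = 1/29, so q_p = 33/841 + t/29.
General solution: q = 33/841 + t/29 + C1*cos(5*t)*exp(2*t) + C2*exp(2*t)*sin(5*t).
Apply the initial conditions: q(0) = 33/841 + C1 = 1 and q'(0) = 1/29 + 2*C1 + 5*C2 = -1. Solving gives C1 = 808/841, C2 = -2486/4205.

q = 33/841 + t/29 - 2486*exp(2*t)*sin(5*t)/4205 + 808*cos(5*t)*exp(2*t)/841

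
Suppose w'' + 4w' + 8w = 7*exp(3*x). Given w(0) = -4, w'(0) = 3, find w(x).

Characteristic equation r² + 4r + 8 = 0 has discriminant (4)² - 4·(8) = -16 < 0, so r = -2 ± 2i.
Hence w_h = C1*cos(2*x)*exp(-2*x) + C2*exp(-2*x)*sin(2*x).
Try w_p = A*exp(3*x). Substituting into the equation and dividing by exp(3*x) gives A = 7/29, so w_p = 7*exp(3*x)/29.
General solution: w = 7*exp(3*x)/29 + C1*cos(2*x)*exp(-2*x) + C2*exp(-2*x)*sin(2*x).
Apply the initial conditions: w(0) = 7/29 + C1 = -4 and w'(0) = 21/29 - 2*C1 + 2*C2 = 3. Solving gives C1 = -123/29, C2 = -90/29.

w = 7*exp(3*x)/29 - 123*cos(2*x)*exp(-2*x)/29 - 90*exp(-2*x)*sin(2*x)/29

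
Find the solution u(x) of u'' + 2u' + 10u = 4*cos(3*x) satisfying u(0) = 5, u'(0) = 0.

u = 4*cos(3*x)/37 + 24*sin(3*x)/37 + 109*exp(-x)*sin(3*x)/111 + 181*cos(3*x)*exp(-x)/37

Characteristic equation r² + 2r + 10 = 0 has discriminant (2)² - 4·(10) = -36 < 0, so r = -1 ± 3i.
Hence u_h = C1*cos(3*x)*exp(-x) + C2*exp(-x)*sin(3*x).
Try u_p = A*cos(3*x) + B*sin(3*x). Substituting and equating the coefficients of cos(3x) and sin(3x) gives A = 4/37, B = 24/37, so u_p = 4*cos(3*x)/37 + 24*sin(3*x)/37.
General solution: u = 4*cos(3*x)/37 + 24*sin(3*x)/37 + C1*cos(3*x)*exp(-x) + C2*exp(-x)*sin(3*x).
Apply the initial conditions: u(0) = 4/37 + C1 = 5 and u'(0) = 72/37 - C1 + 3*C2 = 0. Solving gives C1 = 181/37, C2 = 109/111.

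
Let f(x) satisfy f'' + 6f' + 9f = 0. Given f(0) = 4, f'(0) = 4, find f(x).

f = 4*exp(-3*x) + 16*x*exp(-3*x)

Characteristic equation r² + 6r + 9 = 0 has discriminant (6)² - 4·(9) = 0, so r = -3 is a repeated root.
Hence f_h = (C1 + C2*x)*exp(-3*x).
Apply the initial conditions: f(0) = C1 = 4 and f'(0) = C2 - 3*C1 = 4. Solving gives C1 = 4, C2 = 16.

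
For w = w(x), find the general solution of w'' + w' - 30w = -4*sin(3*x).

Characteristic equation r² + r - 30 = 0 factors as (r - 5)(r + 6) = 0, so r = 5, -6.
Hence w_h = C1*exp(5*x) + C2*exp(-6*x).
Try w_p = A*cos(3*x) + B*sin(3*x). Substituting and equating the coefficients of cos(3x) and sin(3x) gives A = 2/255, B = 26/255, so w_p = 2*cos(3*x)/255 + 26*sin(3*x)/255.

w = 2*cos(3*x)/255 + 26*sin(3*x)/255 + C1*exp(5*x) + C2*exp(-6*x)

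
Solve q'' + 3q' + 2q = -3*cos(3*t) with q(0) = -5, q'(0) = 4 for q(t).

Characteristic equation r² + 3r + 2 = 0 factors as (r + 2)(r + 1) = 0, so r = -2, -1.
Hence q_h = C1*exp(-2*t) + C2*exp(-t).
Try q_p = A*cos(3*t) + B*sin(3*t). Substituting and equating the coefficients of cos(3t) and sin(3t) gives A = 21/130, B = -27/130, so q_p = -27*sin(3*t)/130 + 21*cos(3*t)/130.
General solution: q = -27*sin(3*t)/130 + 21*cos(3*t)/130 + C1*exp(-2*t) + C2*exp(-t).
Apply the initial conditions: q(0) = 21/130 + C1 + C2 = -5 and q'(0) = -81/130 - C2 - 2*C1 = 4. Solving gives C1 = 7/13, C2 = -57/10.

q = -57*exp(-t)/10 - 27*sin(3*t)/130 + 7*exp(-2*t)/13 + 21*cos(3*t)/130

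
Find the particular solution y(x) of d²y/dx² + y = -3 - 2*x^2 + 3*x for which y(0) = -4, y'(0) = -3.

y = 1 - 6*sin(x) - 5*cos(x) - 2*x**2 + 3*x

Characteristic equation r² + 1 = 0 has discriminant (0)² - 4·(1) = -4 < 0, so r = ± i.
Hence y_h = C1*cos(x) + C2*sin(x).
For the particular solution try y_p = A0 + A1*x + A2*x^2. Substituting and matching coefficients of each power of x gives A0 = 1, A1 = 3, A2 = -2, so y_p = 1 - 2*x^2 + 3*x.
General solution: y = 1 - 2*x^2 + 3*x + C1*cos(x) + C2*sin(x).
Apply the initial conditions: y(0) = 1 + C1 = -4 and y'(0) = 3 + C2 = -3. Solving gives C1 = -5, C2 = -6.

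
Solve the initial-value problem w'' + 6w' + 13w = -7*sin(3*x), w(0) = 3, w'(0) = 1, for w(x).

w = -7*sin(3*x)/85 + 63*cos(3*x)/170 + 447*cos(2*x)*exp(-3*x)/170 + 1553*exp(-3*x)*sin(2*x)/340

Characteristic equation r² + 6r + 13 = 0 has discriminant (6)² - 4·(13) = -16 < 0, so r = -3 ± 2i.
Hence w_h = C1*cos(2*x)*exp(-3*x) + C2*exp(-3*x)*sin(2*x).
Try w_p = A*cos(3*x) + B*sin(3*x). Substituting and equating the coefficients of cos(3x) and sin(3x) gives A = 63/170, B = -7/85, so w_p = -7*sin(3*x)/85 + 63*cos(3*x)/170.
General solution: w = -7*sin(3*x)/85 + 63*cos(3*x)/170 + C1*cos(2*x)*exp(-3*x) + C2*exp(-3*x)*sin(2*x).
Apply the initial conditions: w(0) = 63/170 + C1 = 3 and w'(0) = -21/85 - 3*C1 + 2*C2 = 1. Solving gives C1 = 447/170, C2 = 1553/340.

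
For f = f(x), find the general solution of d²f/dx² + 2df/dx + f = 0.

Characteristic equation r² + 2r + 1 = 0 has discriminant (2)² - 4·(1) = 0, so r = -1 is a repeated root.
Hence f_h = (C1 + C2*x)*exp(-x).

f = C1*exp(-x) + C2*x*exp(-x)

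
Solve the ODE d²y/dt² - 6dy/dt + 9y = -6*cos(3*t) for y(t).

y = sin(3*t)/3 + C1*exp(3*t) + C2*t*exp(3*t)

Characteristic equation r² - 6r + 9 = 0 has discriminant (-6)² - 4·(9) = 0, so r = 3 is a repeated root.
Hence y_h = (C1 + C2*t)*exp(3*t).
Try y_p = A*cos(3*t) + B*sin(3*t). Substituting and equating the coefficients of cos(3t) and sin(3t) gives A = 0, B = 1/3, so y_p = sin(3*t)/3.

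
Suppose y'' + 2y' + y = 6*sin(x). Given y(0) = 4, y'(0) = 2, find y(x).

Characteristic equation r² + 2r + 1 = 0 has discriminant (2)² - 4·(1) = 0, so r = -1 is a repeated root.
Hence y_h = (C1 + C2*x)*exp(-x).
Try y_p = A*cos(x) + B*sin(x). Substituting and equating the coefficients of cos(x) and sin(x) gives A = -3, B = 0, so y_p = -3*cos(x).
General solution: y = -3*cos(x) + C1*exp(-x) + C2*x*exp(-x).
Apply the initial conditions: y(0) = -3 + C1 = 4 and y'(0) = C2 - C1 = 2. Solving gives C1 = 7, C2 = 9.

y = -3*cos(x) + 7*exp(-x) + 9*x*exp(-x)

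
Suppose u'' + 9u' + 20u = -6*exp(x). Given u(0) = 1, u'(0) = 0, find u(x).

Characteristic equation r² + 9r + 20 = 0 factors as (r + 4)(r + 5) = 0, so r = -4, -5.
Hence u_h = C1*exp(-4*x) + C2*exp(-5*x).
Try u_p = A*exp(x). Substituting into the equation and dividing by exp(x) gives A = -1/5, so u_p = -exp(x)/5.
General solution: u = -exp(x)/5 + C1*exp(-4*x) + C2*exp(-5*x).
Apply the initial conditions: u(0) = -1/5 + C1 + C2 = 1 and u'(0) = -1/5 - 5*C2 - 4*C1 = 0. Solving gives C1 = 31/5, C2 = -5.

u = -5*exp(-5*x) - exp(x)/5 + 31*exp(-4*x)/5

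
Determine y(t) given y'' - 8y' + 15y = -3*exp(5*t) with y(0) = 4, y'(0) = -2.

Characteristic equation r² - 8r + 15 = 0 factors as (r - 3)(r - 5) = 0, so r = 3, 5.
Hence y_h = C1*exp(3*t) + C2*exp(5*t).
Since exp(5*t) solves the homogeneous equation (r = 5 is a root of multiplicity 1), multiply the trial by t. Try y_p = A*t*exp(5*t). Substituting into the equation and dividing by exp(5*t) gives A = -3/2, so y_p = -3*t*exp(5*t)/2.
General solution: y = C1*exp(3*t) + C2*exp(5*t) - 3*t*exp(5*t)/2.
Apply the initial conditions: y(0) = C1 + C2 = 4 and y'(0) = -3/2 + 3*C1 + 5*C2 = -2. Solving gives C1 = 41/4, C2 = -25/4.

y = -25*exp(5*t)/4 + 41*exp(3*t)/4 - 3*t*exp(5*t)/2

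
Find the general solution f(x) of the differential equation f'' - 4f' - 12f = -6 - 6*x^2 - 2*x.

Characteristic equation r² - 4r - 12 = 0 factors as (r + 2)(r - 6) = 0, so r = -2, 6.
Hence f_h = C1*exp(-2*x) + C2*exp(6*x).
For the particular solution try f_p = A0 + A1*x + A2*x^2. Substituting and matching coefficients of each power of x gives A0 = 23/36, A1 = -1/6, A2 = 1/2, so f_p = 23/36 + x^2/2 - x/6.

f = 23/36 + x**2/2 - x/6 + C1*exp(-2*x) + C2*exp(6*x)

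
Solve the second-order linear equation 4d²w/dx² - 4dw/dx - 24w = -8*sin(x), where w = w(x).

w = -cos(x)/25 + 7*sin(x)/25 + C1*exp(3*x) + C2*exp(-2*x)

Divide through by 4: w'' - w' - 6w = -2*sin(x).
Characteristic equation r² - r - 6 = 0 factors as (r - 3)(r + 2) = 0, so r = 3, -2.
Hence w_h = C1*exp(3*x) + C2*exp(-2*x).
Try w_p = A*cos(x) + B*sin(x). Substituting and equating the coefficients of cos(x) and sin(x) gives A = -1/25, B = 7/25, so w_p = -cos(x)/25 + 7*sin(x)/25.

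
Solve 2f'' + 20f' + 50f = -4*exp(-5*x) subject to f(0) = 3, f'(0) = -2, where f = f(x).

f = 3*exp(-5*x) - x**2*exp(-5*x) + 13*x*exp(-5*x)

Divide through by 2: f'' + 10f' + 25f = -2*exp(-5*x).
Characteristic equation r² + 10r + 25 = 0 has discriminant (10)² - 4·(25) = 0, so r = -5 is a repeated root.
Hence f_h = (C1 + C2*x)*exp(-5*x).
Since exp(-5*x) solves the homogeneous equation (r = -5 is a root of multiplicity 2), multiply the trial by x^2. Try f_p = A*x^2*exp(-5*x). Substituting into the equation and dividing by exp(-5*x) gives A = -1, so f_p = -x^2*exp(-5*x).
General solution: f = C1*exp(-5*x) - x^2*exp(-5*x) + C2*x*exp(-5*x).
Apply the initial conditions: f(0) = C1 = 3 and f'(0) = C2 - 5*C1 = -2. Solving gives C1 = 3, C2 = 13.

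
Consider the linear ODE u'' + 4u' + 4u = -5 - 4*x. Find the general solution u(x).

u = -1/4 - x + C1*exp(-2*x) + C2*x*exp(-2*x)

Characteristic equation r² + 4r + 4 = 0 has discriminant (4)² - 4·(4) = 0, so r = -2 is a repeated root.
Hence u_h = (C1 + C2*x)*exp(-2*x).
For the particular solution try u_p = A0 + A1*x. Substituting and matching coefficients of each power of x gives A0 = -1/4, A1 = -1, so u_p = -1/4 - x.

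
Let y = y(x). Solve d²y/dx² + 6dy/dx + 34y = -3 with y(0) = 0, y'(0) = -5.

Characteristic equation r² + 6r + 34 = 0 has discriminant (6)² - 4·(34) = -100 < 0, so r = -3 ± 5i.
Hence y_h = C1*cos(5*x)*exp(-3*x) + C2*exp(-3*x)*sin(5*x).
For the particular solution try y_p = A0. Substituting and matching coefficients of each power of x gives A0 = -3/34, so y_p = -3/34.
General solution: y = -3/34 + C1*cos(5*x)*exp(-3*x) + C2*exp(-3*x)*sin(5*x).
Apply the initial conditions: y(0) = -3/34 + C1 = 0 and y'(0) = -3*C1 + 5*C2 = -5. Solving gives C1 = 3/34, C2 = -161/170.

y = -3/34 - 161*exp(-3*x)*sin(5*x)/170 + 3*cos(5*x)*exp(-3*x)/34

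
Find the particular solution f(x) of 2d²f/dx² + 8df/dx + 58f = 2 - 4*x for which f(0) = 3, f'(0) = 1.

Divide through by 2: f'' + 4f' + 29f = 1 - 2*x.
Characteristic equation r² + 4r + 29 = 0 has discriminant (4)² - 4·(29) = -100 < 0, so r = -2 ± 5i.
Hence f_h = C1*cos(5*x)*exp(-2*x) + C2*exp(-2*x)*sin(5*x).
For the particular solution try f_p = A0 + A1*x. Substituting and matching coefficients of each power of x gives A0 = 37/841, A1 = -2/29, so f_p = 37/841 - 2*x/29.
General solution: f = 37/841 - 2*x/29 + C1*cos(5*x)*exp(-2*x) + C2*exp(-2*x)*sin(5*x).
Apply the initial conditions: f(0) = 37/841 + C1 = 3 and f'(0) = -2/29 - 2*C1 + 5*C2 = 1. Solving gives C1 = 2486/841, C2 = 5871/4205.

f = 37/841 - 2*x/29 + 2486*cos(5*x)*exp(-2*x)/841 + 5871*exp(-2*x)*sin(5*x)/4205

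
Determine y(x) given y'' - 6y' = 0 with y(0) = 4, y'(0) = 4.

Characteristic equation r² - 6r = 0 factors as (r - 6)r = 0, so r = 6, 0.
Hence y_h = C1*exp(6*x) + C2.
Apply the initial conditions: y(0) = C1 + C2 = 4 and y'(0) = 6*C1 = 4. Solving gives C1 = 2/3, C2 = 10/3.

y = 10/3 + 2*exp(6*x)/3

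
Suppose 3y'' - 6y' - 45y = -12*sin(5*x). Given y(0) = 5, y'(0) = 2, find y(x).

y = -2*cos(5*x)/85 + 8*sin(5*x)/85 + 83*exp(5*x)/40 + 401*exp(-3*x)/136

Divide through by 3: y'' - 2y' - 15y = -4*sin(5*x).
Characteristic equation r² - 2r - 15 = 0 factors as (r + 3)(r - 5) = 0, so r = -3, 5.
Hence y_h = C1*exp(-3*x) + C2*exp(5*x).
Try y_p = A*cos(5*x) + B*sin(5*x). Substituting and equating the coefficients of cos(5x) and sin(5x) gives A = -2/85, B = 8/85, so y_p = -2*cos(5*x)/85 + 8*sin(5*x)/85.
General solution: y = -2*cos(5*x)/85 + 8*sin(5*x)/85 + C1*exp(-3*x) + C2*exp(5*x).
Apply the initial conditions: y(0) = -2/85 + C1 + C2 = 5 and y'(0) = 8/17 - 3*C1 + 5*C2 = 2. Solving gives C1 = 401/136, C2 = 83/40.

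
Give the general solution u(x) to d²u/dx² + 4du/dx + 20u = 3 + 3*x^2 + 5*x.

Characteristic equation r² + 4r + 20 = 0 has discriminant (4)² - 4·(20) = -64 < 0, so r = -2 ± 4i.
Hence u_h = C1*cos(4*x)*exp(-2*x) + C2*exp(-2*x)*sin(4*x).
For the particular solution try u_p = A0 + A1*x + A2*x^2. Substituting and matching coefficients of each power of x gives A0 = 97/1000, A1 = 19/100, A2 = 3/20, so u_p = 97/1000 + 3*x^2/20 + 19*x/100.

u = 97/1000 + 3*x**2/20 + 19*x/100 + C1*cos(4*x)*exp(-2*x) + C2*exp(-2*x)*sin(4*x)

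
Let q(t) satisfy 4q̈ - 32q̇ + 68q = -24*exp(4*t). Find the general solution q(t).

Divide through by 4: q'' - 8q' + 17q = -6*exp(4*t).
Characteristic equation r² - 8r + 17 = 0 has discriminant (-8)² - 4·(17) = -4 < 0, so r = 4 ± i.
Hence q_h = C1*cos(t)*exp(4*t) + C2*exp(4*t)*sin(t).
Try q_p = A*exp(4*t). Substituting into the equation and dividing by exp(4*t) gives A = -6, so q_p = -6*exp(4*t).

q = -6*exp(4*t) + C1*cos(t)*exp(4*t) + C2*exp(4*t)*sin(t)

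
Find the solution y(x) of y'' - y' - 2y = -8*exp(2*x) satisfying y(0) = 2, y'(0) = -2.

y = 8*exp(2*x)/9 + 10*exp(-x)/9 - 8*x*exp(2*x)/3

Characteristic equation r² - r - 2 = 0 factors as (r + 1)(r - 2) = 0, so r = -1, 2.
Hence y_h = C1*exp(-x) + C2*exp(2*x).
Since exp(2*x) solves the homogeneous equation (r = 2 is a root of multiplicity 1), multiply the trial by x. Try y_p = A*x*exp(2*x). Substituting into the equation and dividing by exp(2*x) gives A = -8/3, so y_p = -8*x*exp(2*x)/3.
General solution: y = C1*exp(-x) + C2*exp(2*x) - 8*x*exp(2*x)/3.
Apply the initial conditions: y(0) = C1 + C2 = 2 and y'(0) = -8/3 - C1 + 2*C2 = -2. Solving gives C1 = 10/9, C2 = 8/9.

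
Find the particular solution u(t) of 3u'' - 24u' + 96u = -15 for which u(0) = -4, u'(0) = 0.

u = -5/32 - 123*cos(4*t)*exp(4*t)/32 + 123*exp(4*t)*sin(4*t)/32

Divide through by 3: u'' - 8u' + 32u = -5.
Characteristic equation r² - 8r + 32 = 0 has discriminant (-8)² - 4·(32) = -64 < 0, so r = 4 ± 4i.
Hence u_h = C1*cos(4*t)*exp(4*t) + C2*exp(4*t)*sin(4*t).
For the particular solution try u_p = A0. Substituting and matching coefficients of each power of t gives A0 = -5/32, so u_p = -5/32.
General solution: u = -5/32 + C1*cos(4*t)*exp(4*t) + C2*exp(4*t)*sin(4*t).
Apply the initial conditions: u(0) = -5/32 + C1 = -4 and u'(0) = 4*C1 + 4*C2 = 0. Solving gives C1 = -123/32, C2 = 123/32.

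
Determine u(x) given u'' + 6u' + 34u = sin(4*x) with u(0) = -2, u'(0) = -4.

u = -2*cos(4*x)/75 + sin(4*x)/50 - 2*exp(-3*x)*sin(5*x) - 148*cos(5*x)*exp(-3*x)/75

Characteristic equation r² + 6r + 34 = 0 has discriminant (6)² - 4·(34) = -100 < 0, so r = -3 ± 5i.
Hence u_h = C1*cos(5*x)*exp(-3*x) + C2*exp(-3*x)*sin(5*x).
Try u_p = A*cos(4*x) + B*sin(4*x). Substituting and equating the coefficients of cos(4x) and sin(4x) gives A = -2/75, B = 1/50, so u_p = -2*cos(4*x)/75 + sin(4*x)/50.
General solution: u = -2*cos(4*x)/75 + sin(4*x)/50 + C1*cos(5*x)*exp(-3*x) + C2*exp(-3*x)*sin(5*x).
Apply the initial conditions: u(0) = -2/75 + C1 = -2 and u'(0) = 2/25 - 3*C1 + 5*C2 = -4. Solving gives C1 = -148/75, C2 = -2.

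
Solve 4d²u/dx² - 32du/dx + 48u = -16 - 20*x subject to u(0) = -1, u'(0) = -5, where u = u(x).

Divide through by 4: u'' - 8u' + 12u = -4 - 5*x.
Characteristic equation r² - 8r + 12 = 0 factors as (r - 2)(r - 6) = 0, so r = 2, 6.
Hence u_h = C1*exp(2*x) + C2*exp(6*x).
For the particular solution try u_p = A0 + A1*x. Substituting and matching coefficients of each power of x gives A0 = -11/18, A1 = -5/12, so u_p = -11/18 - 5*x/12.
General solution: u = -11/18 - 5*x/12 + C1*exp(2*x) + C2*exp(6*x).
Apply the initial conditions: u(0) = -11/18 + C1 + C2 = -1 and u'(0) = -5/12 + 2*C1 + 6*C2 = -5. Solving gives C1 = 9/16, C2 = -137/144.

u = -11/18 - 137*exp(6*x)/144 - 5*x/12 + 9*exp(2*x)/16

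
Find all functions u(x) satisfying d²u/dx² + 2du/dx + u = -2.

Characteristic equation r² + 2r + 1 = 0 has discriminant (2)² - 4·(1) = 0, so r = -1 is a repeated root.
Hence u_h = (C1 + C2*x)*exp(-x).
For the particular solution try u_p = A0. Substituting and matching coefficients of each power of x gives A0 = -2, so u_p = -2.

u = -2 + C1*exp(-x) + C2*x*exp(-x)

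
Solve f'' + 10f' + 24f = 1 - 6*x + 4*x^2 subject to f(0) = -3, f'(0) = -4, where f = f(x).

f = 41/216 - 91*exp(-4*x)/8 - 7*x/18 + x**2/6 + 221*exp(-6*x)/27

Characteristic equation r² + 10r + 24 = 0 factors as (r + 4)(r + 6) = 0, so r = -4, -6.
Hence f_h = C1*exp(-4*x) + C2*exp(-6*x).
For the particular solution try f_p = A0 + A1*x + A2*x^2. Substituting and matching coefficients of each power of x gives A0 = 41/216, A1 = -7/18, A2 = 1/6, so f_p = 41/216 - 7*x/18 + x^2/6.
General solution: f = 41/216 - 7*x/18 + x^2/6 + C1*exp(-4*x) + C2*exp(-6*x).
Apply the initial conditions: f(0) = 41/216 + C1 + C2 = -3 and f'(0) = -7/18 - 6*C2 - 4*C1 = -4. Solving gives C1 = -91/8, C2 = 221/27.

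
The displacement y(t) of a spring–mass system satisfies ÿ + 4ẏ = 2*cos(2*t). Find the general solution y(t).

Characteristic equation r² + 4r = 0 factors as (r + 4)r = 0, so r = -4, 0.
Hence y_h = C1*exp(-4*t) + C2.
Try y_p = A*cos(2*t) + B*sin(2*t). Substituting and equating the coefficients of cos(2t) and sin(2t) gives A = -1/10, B = 1/5, so y_p = -cos(2*t)/10 + sin(2*t)/5.

y = C2 - cos(2*t)/10 + sin(2*t)/5 + C1*exp(-4*t)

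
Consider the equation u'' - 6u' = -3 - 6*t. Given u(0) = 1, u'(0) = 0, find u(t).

u = 10/9 + t**2/2 - exp(6*t)/9 + 2*t/3

Characteristic equation r² - 6r = 0 factors as (r - 6)r = 0, so r = 6, 0.
Hence u_h = C1*exp(6*t) + C2.
Since 0 is a characteristic root (multiplicity 1), multiply the polynomial trial by t: try u_p = t*(A0 + A1*t). Substituting and matching coefficients of each power of t gives A0 = 2/3, A1 = 1/2, so u_p = t^2/2 + 2*t/3.
General solution: u = C2 + t^2/2 + 2*t/3 + C1*exp(6*t).
Apply the initial conditions: u(0) = C1 + C2 = 1 and u'(0) = 2/3 + 6*C1 = 0. Solving gives C1 = -1/9, C2 = 10/9.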